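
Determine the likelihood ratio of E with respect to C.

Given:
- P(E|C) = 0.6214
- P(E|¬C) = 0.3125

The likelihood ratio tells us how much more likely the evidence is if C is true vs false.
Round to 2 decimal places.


Likelihood Ratio (LR) = P(E|C) / P(E|¬C)

LR = 0.6214 / 0.3125
   = 1.99

The evidence is 1.99 times more likely if C is true than if C is false.
Because LR exceeds 1, E is evidence for C.


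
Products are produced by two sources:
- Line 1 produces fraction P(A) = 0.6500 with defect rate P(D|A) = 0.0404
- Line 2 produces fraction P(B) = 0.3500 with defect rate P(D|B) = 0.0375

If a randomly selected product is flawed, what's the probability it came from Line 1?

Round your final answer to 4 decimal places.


Let A = from Line 1, D = flawed

Given:
- P(A) = 0.6500, P(B) = 0.3500
- P(D|A) = 0.0404, P(D|B) = 0.0375

Step 1: Find P(D)
P(D) = P(D|A)P(A) + P(D|B)P(B)
     = 0.0404 × 0.6500 + 0.0375 × 0.3500
     = 0.02626000 + 0.01312500
     = 0.03938500

Step 2: Apply Bayes' theorem
P(A|D) = P(D|A)P(A) / P(D)
       = 0.02626000 / 0.03938500
       = 0.6668


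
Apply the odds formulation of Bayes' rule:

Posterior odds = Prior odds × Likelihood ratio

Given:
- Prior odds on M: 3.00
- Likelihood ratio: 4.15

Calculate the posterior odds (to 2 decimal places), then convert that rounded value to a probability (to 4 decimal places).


Step 1: Calculate posterior odds
Posterior odds = Prior odds × LR
               = 3.00 × 4.15
               = 12.45

Step 2: Convert to probability
P(M|E) = Posterior odds / (1 + Posterior odds)
       = 12.45 / (1 + 12.45)
       = 12.45 / 13.45
       = 0.9257

The evidence increased P(M) from 0.7500 to 0.9257.


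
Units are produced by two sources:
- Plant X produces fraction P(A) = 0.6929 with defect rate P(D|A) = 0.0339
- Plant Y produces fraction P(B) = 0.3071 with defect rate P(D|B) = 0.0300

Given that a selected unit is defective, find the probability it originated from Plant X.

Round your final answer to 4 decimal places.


Let A = from Plant X, D = defective

Given:
- P(A) = 0.6929, P(B) = 0.3071
- P(D|A) = 0.0339, P(D|B) = 0.0300

Step 1: Find P(D)
P(D) = P(D|A)P(A) + P(D|B)P(B)
     = 0.0339 × 0.6929 + 0.0300 × 0.3071
     = 0.02348931 + 0.00921300
     = 0.03270231

Step 2: Apply Bayes' theorem
P(A|D) = P(D|A)P(A) / P(D)
       = 0.02348931 / 0.03270231
       = 0.7183


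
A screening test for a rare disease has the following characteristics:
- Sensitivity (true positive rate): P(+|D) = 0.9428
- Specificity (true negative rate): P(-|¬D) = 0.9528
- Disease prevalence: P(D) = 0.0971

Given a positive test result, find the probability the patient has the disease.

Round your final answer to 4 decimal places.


Let D = has disease, + = positive test

Given:
- P(D) = 0.0971 (prevalence)
- P(+|D) = 0.9428 (sensitivity)
- P(-|¬D) = 0.9528 (specificity)
- P(+|¬D) = 0.0472 (false positive rate = 1 - specificity)

Step 1: Find P(+)
P(+) = P(+|D)P(D) + P(+|¬D)P(¬D)
     = 0.9428 × 0.0971 + 0.0472 × 0.9029
     = 0.09154588 + 0.04261688
     = 0.13416276

Step 2: Apply Bayes' theorem for P(D|+)
P(D|+) = P(+|D)P(D) / P(+)
       = 0.09154588 / 0.13416276
       = 0.6823


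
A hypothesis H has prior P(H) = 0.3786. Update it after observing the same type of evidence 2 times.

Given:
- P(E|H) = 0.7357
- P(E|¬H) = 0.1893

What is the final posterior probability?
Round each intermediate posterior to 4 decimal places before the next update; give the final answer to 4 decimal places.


Sequential Bayesian updating:

Initial prior: P(H) = 0.3786

Update 1:
  P(E) = 0.7357 × 0.3786 + 0.1893 × 0.6214 = 0.27853602 + 0.11763102 = 0.39616704
  P(H|E) = 0.27853602 / 0.39616704 = 0.7031

Update 2:
  P(E) = 0.7357 × 0.7031 + 0.1893 × 0.2969 = 0.51727067 + 0.05620317 = 0.57347384
  P(H|E) = 0.51727067 / 0.57347384 = 0.9020

Final posterior: 0.9020


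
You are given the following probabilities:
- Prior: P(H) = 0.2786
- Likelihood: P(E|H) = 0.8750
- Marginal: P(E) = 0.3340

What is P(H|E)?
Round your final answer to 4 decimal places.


Using Bayes' theorem:

P(H|E) = P(E|H) × P(H) / P(E)
       = 0.8750 × 0.2786 / 0.3340
       = 0.24377500 / 0.3340
       = 0.7299

The evidence strengthens our belief in H.
Prior: 0.2786 → Posterior: 0.7299


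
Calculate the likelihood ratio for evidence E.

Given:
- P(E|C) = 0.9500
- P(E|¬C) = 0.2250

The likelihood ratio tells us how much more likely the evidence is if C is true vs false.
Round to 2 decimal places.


Likelihood Ratio (LR) = P(E|C) / P(E|¬C)

LR = 0.9500 / 0.2250
   = 4.22

The evidence is 4.22 times more likely if C is true than if C is false.
LR > 1, so observing E raises the odds in favor of C.


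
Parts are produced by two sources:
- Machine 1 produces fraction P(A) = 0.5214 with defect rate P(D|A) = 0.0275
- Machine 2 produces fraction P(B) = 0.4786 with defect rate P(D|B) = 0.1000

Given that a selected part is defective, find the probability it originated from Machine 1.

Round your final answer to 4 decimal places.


Let A = from Machine 1, D = defective

Given:
- P(A) = 0.5214, P(B) = 0.4786
- P(D|A) = 0.0275, P(D|B) = 0.1000

Step 1: Find P(D)
P(D) = P(D|A)P(A) + P(D|B)P(B)
     = 0.0275 × 0.5214 + 0.1000 × 0.4786
     = 0.01433850 + 0.04786000
     = 0.06219850

Step 2: Apply Bayes' theorem
P(A|D) = P(D|A)P(A) / P(D)
       = 0.01433850 / 0.06219850
       = 0.2305


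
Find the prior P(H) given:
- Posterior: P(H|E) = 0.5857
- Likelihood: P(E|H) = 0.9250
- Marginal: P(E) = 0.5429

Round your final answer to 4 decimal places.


From Bayes' theorem: P(H|E) = P(E|H) × P(H) / P(E)

Rearranging for P(H):
P(H) = P(H|E) × P(E) / P(E|H)
     = 0.5857 × 0.5429 / 0.9250
     = 0.31797653 / 0.9250
     = 0.3438


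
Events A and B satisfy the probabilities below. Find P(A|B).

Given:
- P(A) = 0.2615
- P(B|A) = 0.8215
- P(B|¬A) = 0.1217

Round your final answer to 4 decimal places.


Bayes' theorem: P(A|B) = P(B|A) × P(A) / P(B)

Step 1: Calculate P(B) using law of total probability
P(B) = P(B|A)P(A) + P(B|¬A)P(¬A)
     = 0.8215 × 0.2615 + 0.1217 × 0.7385
     = 0.21482225 + 0.08987545
     = 0.30469770

Step 2: Apply Bayes' theorem
P(A|B) = P(B|A) × P(A) / P(B)
       = 0.21482225 / 0.30469770
       = 0.7050


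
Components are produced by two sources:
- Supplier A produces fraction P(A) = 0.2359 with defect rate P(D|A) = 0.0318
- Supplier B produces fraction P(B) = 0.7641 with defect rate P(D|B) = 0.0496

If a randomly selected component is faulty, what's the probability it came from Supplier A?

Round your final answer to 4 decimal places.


Let A = from Supplier A, D = faulty

Given:
- P(A) = 0.2359, P(B) = 0.7641
- P(D|A) = 0.0318, P(D|B) = 0.0496

Step 1: Find P(D)
P(D) = P(D|A)P(A) + P(D|B)P(B)
     = 0.0318 × 0.2359 + 0.0496 × 0.7641
     = 0.00750162 + 0.03789936
     = 0.04540098

Step 2: Apply Bayes' theorem
P(A|D) = P(D|A)P(A) / P(D)
       = 0.00750162 / 0.04540098
       = 0.1652


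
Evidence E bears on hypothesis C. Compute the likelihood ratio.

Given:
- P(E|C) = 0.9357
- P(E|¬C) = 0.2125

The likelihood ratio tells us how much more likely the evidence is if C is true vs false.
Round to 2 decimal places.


Likelihood Ratio (LR) = P(E|C) / P(E|¬C)

LR = 0.9357 / 0.2125
   = 4.40

The evidence is 4.40 times more likely if C is true than if C is false.
Since LR > 1, the evidence supports C over ¬C.


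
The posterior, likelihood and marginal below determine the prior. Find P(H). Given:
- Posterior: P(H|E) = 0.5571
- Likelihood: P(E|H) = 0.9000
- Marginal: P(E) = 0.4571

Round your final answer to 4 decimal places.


From Bayes' theorem: P(H|E) = P(E|H) × P(H) / P(E)

Rearranging for P(H):
P(H) = P(H|E) × P(E) / P(E|H)
     = 0.5571 × 0.4571 / 0.9000
     = 0.25465041 / 0.9000
     = 0.2829


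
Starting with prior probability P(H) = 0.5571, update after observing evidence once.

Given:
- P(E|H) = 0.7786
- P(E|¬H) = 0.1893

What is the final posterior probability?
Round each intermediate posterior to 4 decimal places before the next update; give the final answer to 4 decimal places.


Sequential Bayesian updating:

Initial prior: P(H) = 0.5571

Update 1:
  P(E) = 0.7786 × 0.5571 + 0.1893 × 0.4429 = 0.43375806 + 0.08384097 = 0.51759903
  P(H|E) = 0.43375806 / 0.51759903 = 0.8380

Final posterior: 0.8380


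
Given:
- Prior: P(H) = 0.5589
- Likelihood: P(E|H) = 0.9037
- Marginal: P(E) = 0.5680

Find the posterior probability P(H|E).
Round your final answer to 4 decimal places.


Using Bayes' theorem:

P(H|E) = P(E|H) × P(H) / P(E)
       = 0.9037 × 0.5589 / 0.5680
       = 0.50507793 / 0.5680
       = 0.8892

The evidence strengthens our belief in H.
Prior: 0.5589 → Posterior: 0.8892


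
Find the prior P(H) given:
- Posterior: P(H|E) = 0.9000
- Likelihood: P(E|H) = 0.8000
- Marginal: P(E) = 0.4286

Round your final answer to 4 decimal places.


From Bayes' theorem: P(H|E) = P(E|H) × P(H) / P(E)

Rearranging for P(H):
P(H) = P(H|E) × P(E) / P(E|H)
     = 0.9000 × 0.4286 / 0.8000
     = 0.38574000 / 0.8000
     = 0.4822


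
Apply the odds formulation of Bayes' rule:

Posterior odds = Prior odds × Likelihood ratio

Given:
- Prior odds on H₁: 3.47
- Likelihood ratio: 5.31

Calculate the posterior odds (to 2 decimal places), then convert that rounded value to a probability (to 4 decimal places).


Step 1: Calculate posterior odds
Posterior odds = Prior odds × LR
               = 3.47 × 5.31
               = 18.43

Step 2: Convert to probability
P(H₁|E) = Posterior odds / (1 + Posterior odds)
       = 18.43 / (1 + 18.43)
       = 18.43 / 19.43
       = 0.9485

The evidence increased P(H₁) from 0.7763 to 0.9485.


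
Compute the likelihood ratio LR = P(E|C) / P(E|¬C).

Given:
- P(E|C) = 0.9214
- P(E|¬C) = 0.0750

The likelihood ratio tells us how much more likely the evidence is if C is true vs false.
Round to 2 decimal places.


Likelihood Ratio (LR) = P(E|C) / P(E|¬C)

LR = 0.9214 / 0.0750
   = 12.29

The evidence is 12.29 times more likely if C is true than if C is false.
LR > 1, so observing E raises the odds in favor of C.


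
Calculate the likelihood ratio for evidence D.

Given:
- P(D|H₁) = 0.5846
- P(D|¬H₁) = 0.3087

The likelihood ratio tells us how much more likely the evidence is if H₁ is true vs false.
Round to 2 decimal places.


Likelihood Ratio (LR) = P(D|H₁) / P(D|¬H₁)

LR = 0.5846 / 0.3087
   = 1.89

The evidence is 1.89 times more likely if H₁ is true than if H₁ is false.
Since LR > 1, the evidence supports H₁ over ¬H₁.


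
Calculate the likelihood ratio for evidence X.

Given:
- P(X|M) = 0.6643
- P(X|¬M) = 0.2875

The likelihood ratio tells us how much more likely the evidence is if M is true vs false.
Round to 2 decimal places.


Likelihood Ratio (LR) = P(X|M) / P(X|¬M)

LR = 0.6643 / 0.2875
   = 2.31

The evidence is 2.31 times more likely if M is true than if M is false.
Since LR > 1, the evidence supports M over ¬M.


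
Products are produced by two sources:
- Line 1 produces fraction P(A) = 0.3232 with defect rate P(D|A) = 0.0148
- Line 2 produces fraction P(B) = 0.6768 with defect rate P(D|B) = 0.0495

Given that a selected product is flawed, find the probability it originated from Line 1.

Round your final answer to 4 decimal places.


Let A = from Line 1, D = flawed

Given:
- P(A) = 0.3232, P(B) = 0.6768
- P(D|A) = 0.0148, P(D|B) = 0.0495

Step 1: Find P(D)
P(D) = P(D|A)P(A) + P(D|B)P(B)
     = 0.0148 × 0.3232 + 0.0495 × 0.6768
     = 0.00478336 + 0.03350160
     = 0.03828496

Step 2: Apply Bayes' theorem
P(A|D) = P(D|A)P(A) / P(D)
       = 0.00478336 / 0.03828496
       = 0.1249


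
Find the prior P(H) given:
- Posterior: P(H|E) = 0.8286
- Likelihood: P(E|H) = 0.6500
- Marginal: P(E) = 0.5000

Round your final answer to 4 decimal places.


From Bayes' theorem: P(H|E) = P(E|H) × P(H) / P(E)

Rearranging for P(H):
P(H) = P(H|E) × P(E) / P(E|H)
     = 0.8286 × 0.5000 / 0.6500
     = 0.41430000 / 0.6500
     = 0.6374


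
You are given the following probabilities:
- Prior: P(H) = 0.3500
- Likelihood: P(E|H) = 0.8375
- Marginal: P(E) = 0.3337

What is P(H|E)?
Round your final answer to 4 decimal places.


Using Bayes' theorem:

P(H|E) = P(E|H) × P(H) / P(E)
       = 0.8375 × 0.3500 / 0.3337
       = 0.29312500 / 0.3337
       = 0.8784

The evidence strengthens our belief in H.
Prior: 0.3500 → Posterior: 0.8784


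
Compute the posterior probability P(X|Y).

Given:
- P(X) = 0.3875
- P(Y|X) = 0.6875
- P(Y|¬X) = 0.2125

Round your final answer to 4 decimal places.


Bayes' theorem: P(X|Y) = P(Y|X) × P(X) / P(Y)

Step 1: Calculate P(Y) using law of total probability
P(Y) = P(Y|X)P(X) + P(Y|¬X)P(¬X)
     = 0.6875 × 0.3875 + 0.2125 × 0.6125
     = 0.26640625 + 0.13015625
     = 0.39656250

Step 2: Apply Bayes' theorem
P(X|Y) = P(Y|X) × P(X) / P(Y)
       = 0.26640625 / 0.39656250
       = 0.6718


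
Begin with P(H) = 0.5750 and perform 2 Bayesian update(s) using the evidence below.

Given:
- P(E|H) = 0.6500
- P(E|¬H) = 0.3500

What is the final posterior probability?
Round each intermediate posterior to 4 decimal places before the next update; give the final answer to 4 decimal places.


Sequential Bayesian updating:

Initial prior: P(H) = 0.5750

Update 1:
  P(E) = 0.6500 × 0.5750 + 0.3500 × 0.4250 = 0.37375000 + 0.14875000 = 0.52250000
  P(H|E) = 0.37375000 / 0.52250000 = 0.7153

Update 2:
  P(E) = 0.6500 × 0.7153 + 0.3500 × 0.2847 = 0.46494500 + 0.09964500 = 0.56459000
  P(H|E) = 0.46494500 / 0.56459000 = 0.8235

Final posterior: 0.8235


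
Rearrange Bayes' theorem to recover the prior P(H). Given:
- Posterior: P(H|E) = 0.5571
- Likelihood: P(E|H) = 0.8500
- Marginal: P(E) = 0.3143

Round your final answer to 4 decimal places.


From Bayes' theorem: P(H|E) = P(E|H) × P(H) / P(E)

Rearranging for P(H):
P(H) = P(H|E) × P(E) / P(E|H)
     = 0.5571 × 0.3143 / 0.8500
     = 0.17509653 / 0.8500
     = 0.2060


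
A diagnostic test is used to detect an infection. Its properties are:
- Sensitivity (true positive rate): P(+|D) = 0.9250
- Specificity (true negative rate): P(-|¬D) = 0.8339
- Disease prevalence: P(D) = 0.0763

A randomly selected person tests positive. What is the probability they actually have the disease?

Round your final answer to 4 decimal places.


Let D = has disease, + = positive test

Given:
- P(D) = 0.0763 (prevalence)
- P(+|D) = 0.9250 (sensitivity)
- P(-|¬D) = 0.8339 (specificity)
- P(+|¬D) = 0.1661 (false positive rate = 1 - specificity)

Step 1: Find P(+)
P(+) = P(+|D)P(D) + P(+|¬D)P(¬D)
     = 0.9250 × 0.0763 + 0.1661 × 0.9237
     = 0.07057750 + 0.15342657
     = 0.22400407

Step 2: Apply Bayes' theorem for P(D|+)
P(D|+) = P(+|D)P(D) / P(+)
       = 0.07057750 / 0.22400407
       = 0.3151


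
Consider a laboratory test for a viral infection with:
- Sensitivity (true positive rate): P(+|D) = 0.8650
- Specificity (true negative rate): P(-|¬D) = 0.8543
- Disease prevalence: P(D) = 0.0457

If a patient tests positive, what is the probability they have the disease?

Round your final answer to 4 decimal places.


Let D = has disease, + = positive test

Given:
- P(D) = 0.0457 (prevalence)
- P(+|D) = 0.8650 (sensitivity)
- P(-|¬D) = 0.8543 (specificity)
- P(+|¬D) = 0.1457 (false positive rate = 1 - specificity)

Step 1: Find P(+)
P(+) = P(+|D)P(D) + P(+|¬D)P(¬D)
     = 0.8650 × 0.0457 + 0.1457 × 0.9543
     = 0.03953050 + 0.13904151
     = 0.17857201

Step 2: Apply Bayes' theorem for P(D|+)
P(D|+) = P(+|D)P(D) / P(+)
       = 0.03953050 / 0.17857201
       = 0.2214


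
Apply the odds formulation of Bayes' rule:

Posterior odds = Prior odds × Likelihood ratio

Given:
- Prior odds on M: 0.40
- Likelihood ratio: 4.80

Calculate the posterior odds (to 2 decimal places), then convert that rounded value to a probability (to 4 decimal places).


Step 1: Calculate posterior odds
Posterior odds = Prior odds × LR
               = 0.40 × 4.80
               = 1.92

Step 2: Convert to probability
P(M|E) = Posterior odds / (1 + Posterior odds)
       = 1.92 / (1 + 1.92)
       = 1.92 / 2.92
       = 0.6575

The evidence increased P(M) from 0.2857 to 0.6575.


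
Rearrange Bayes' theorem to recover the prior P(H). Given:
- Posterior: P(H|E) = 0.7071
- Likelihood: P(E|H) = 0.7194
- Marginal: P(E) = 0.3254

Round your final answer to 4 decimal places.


From Bayes' theorem: P(H|E) = P(E|H) × P(H) / P(E)

Rearranging for P(H):
P(H) = P(H|E) × P(E) / P(E|H)
     = 0.7071 × 0.3254 / 0.7194
     = 0.23009034 / 0.7194
     = 0.3198


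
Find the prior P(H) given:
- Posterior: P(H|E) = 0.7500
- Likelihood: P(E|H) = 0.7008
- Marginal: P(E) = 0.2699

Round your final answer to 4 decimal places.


From Bayes' theorem: P(H|E) = P(E|H) × P(H) / P(E)

Rearranging for P(H):
P(H) = P(H|E) × P(E) / P(E|H)
     = 0.7500 × 0.2699 / 0.7008
     = 0.20242500 / 0.7008
     = 0.2888


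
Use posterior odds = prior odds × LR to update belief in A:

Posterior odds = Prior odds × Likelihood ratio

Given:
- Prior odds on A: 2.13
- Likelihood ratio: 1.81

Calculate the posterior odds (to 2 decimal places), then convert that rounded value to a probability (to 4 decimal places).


Step 1: Calculate posterior odds
Posterior odds = Prior odds × LR
               = 2.13 × 1.81
               = 3.86

Step 2: Convert to probability
P(A|E) = Posterior odds / (1 + Posterior odds)
       = 3.86 / (1 + 3.86)
       = 3.86 / 4.86
       = 0.7942

The evidence increased P(A) from 0.6805 to 0.7942.


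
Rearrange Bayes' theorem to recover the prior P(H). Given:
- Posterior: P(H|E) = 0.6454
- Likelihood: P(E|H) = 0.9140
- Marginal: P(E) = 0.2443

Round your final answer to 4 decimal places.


From Bayes' theorem: P(H|E) = P(E|H) × P(H) / P(E)

Rearranging for P(H):
P(H) = P(H|E) × P(E) / P(E|H)
     = 0.6454 × 0.2443 / 0.9140
     = 0.15767122 / 0.9140
     = 0.1725


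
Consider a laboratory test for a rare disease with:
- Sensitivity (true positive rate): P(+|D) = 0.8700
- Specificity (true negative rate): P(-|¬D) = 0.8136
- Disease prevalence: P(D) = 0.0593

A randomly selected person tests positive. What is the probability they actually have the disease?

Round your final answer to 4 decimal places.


Let D = has disease, + = positive test

Given:
- P(D) = 0.0593 (prevalence)
- P(+|D) = 0.8700 (sensitivity)
- P(-|¬D) = 0.8136 (specificity)
- P(+|¬D) = 0.1864 (false positive rate = 1 - specificity)

Step 1: Find P(+)
P(+) = P(+|D)P(D) + P(+|¬D)P(¬D)
     = 0.8700 × 0.0593 + 0.1864 × 0.9407
     = 0.05159100 + 0.17534648
     = 0.22693748

Step 2: Apply Bayes' theorem for P(D|+)
P(D|+) = P(+|D)P(D) / P(+)
       = 0.05159100 / 0.22693748
       = 0.2273


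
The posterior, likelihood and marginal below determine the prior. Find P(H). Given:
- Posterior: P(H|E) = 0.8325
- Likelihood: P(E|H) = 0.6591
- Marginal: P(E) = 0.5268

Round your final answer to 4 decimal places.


From Bayes' theorem: P(H|E) = P(E|H) × P(H) / P(E)

Rearranging for P(H):
P(H) = P(H|E) × P(E) / P(E|H)
     = 0.8325 × 0.5268 / 0.6591
     = 0.43856100 / 0.6591
     = 0.6654


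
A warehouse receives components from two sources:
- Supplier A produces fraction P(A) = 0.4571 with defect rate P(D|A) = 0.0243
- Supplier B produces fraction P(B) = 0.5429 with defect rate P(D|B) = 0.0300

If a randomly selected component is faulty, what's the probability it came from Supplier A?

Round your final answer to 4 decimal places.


Let A = from Supplier A, D = faulty

Given:
- P(A) = 0.4571, P(B) = 0.5429
- P(D|A) = 0.0243, P(D|B) = 0.0300

Step 1: Find P(D)
P(D) = P(D|A)P(A) + P(D|B)P(B)
     = 0.0243 × 0.4571 + 0.0300 × 0.5429
     = 0.01110753 + 0.01628700
     = 0.02739453

Step 2: Apply Bayes' theorem
P(A|D) = P(D|A)P(A) / P(D)
       = 0.01110753 / 0.02739453
       = 0.4055


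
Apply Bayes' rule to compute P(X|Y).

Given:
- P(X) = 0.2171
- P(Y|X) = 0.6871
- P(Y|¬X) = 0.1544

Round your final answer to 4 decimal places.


Bayes' theorem: P(X|Y) = P(Y|X) × P(X) / P(Y)

Step 1: Calculate P(Y) using law of total probability
P(Y) = P(Y|X)P(X) + P(Y|¬X)P(¬X)
     = 0.6871 × 0.2171 + 0.1544 × 0.7829
     = 0.14916941 + 0.12087976
     = 0.27004917

Step 2: Apply Bayes' theorem
P(X|Y) = P(Y|X) × P(X) / P(Y)
       = 0.14916941 / 0.27004917
       = 0.5524


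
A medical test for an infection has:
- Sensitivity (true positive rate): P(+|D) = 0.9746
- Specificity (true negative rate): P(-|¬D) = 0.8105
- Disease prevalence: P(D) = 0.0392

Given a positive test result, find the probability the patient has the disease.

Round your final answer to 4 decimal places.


Let D = has disease, + = positive test

Given:
- P(D) = 0.0392 (prevalence)
- P(+|D) = 0.9746 (sensitivity)
- P(-|¬D) = 0.8105 (specificity)
- P(+|¬D) = 0.1895 (false positive rate = 1 - specificity)

Step 1: Find P(+)
P(+) = P(+|D)P(D) + P(+|¬D)P(¬D)
     = 0.9746 × 0.0392 + 0.1895 × 0.9608
     = 0.03820432 + 0.18207160
     = 0.22027592

Step 2: Apply Bayes' theorem for P(D|+)
P(D|+) = P(+|D)P(D) / P(+)
       = 0.03820432 / 0.22027592
       = 0.1734


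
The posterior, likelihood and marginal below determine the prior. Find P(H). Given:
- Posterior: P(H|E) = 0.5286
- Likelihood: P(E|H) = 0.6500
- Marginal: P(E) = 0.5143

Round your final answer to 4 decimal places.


From Bayes' theorem: P(H|E) = P(E|H) × P(H) / P(E)

Rearranging for P(H):
P(H) = P(H|E) × P(E) / P(E|H)
     = 0.5286 × 0.5143 / 0.6500
     = 0.27185898 / 0.6500
     = 0.4182


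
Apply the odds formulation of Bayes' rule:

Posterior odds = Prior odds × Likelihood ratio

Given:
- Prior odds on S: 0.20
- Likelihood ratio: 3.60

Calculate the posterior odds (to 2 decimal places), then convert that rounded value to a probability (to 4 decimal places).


Step 1: Calculate posterior odds
Posterior odds = Prior odds × LR
               = 0.20 × 3.60
               = 0.72

Step 2: Convert to probability
P(S|E) = Posterior odds / (1 + Posterior odds)
       = 0.72 / (1 + 0.72)
       = 0.72 / 1.72
       = 0.4186

The evidence increased P(S) from 0.1667 to 0.4186.


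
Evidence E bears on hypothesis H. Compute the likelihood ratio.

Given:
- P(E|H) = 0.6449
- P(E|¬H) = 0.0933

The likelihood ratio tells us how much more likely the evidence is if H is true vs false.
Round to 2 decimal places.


Likelihood Ratio (LR) = P(E|H) / P(E|¬H)

LR = 0.6449 / 0.0933
   = 6.91

The evidence is 6.91 times more likely if H is true than if H is false.
Since LR > 1, the evidence supports H over ¬H.


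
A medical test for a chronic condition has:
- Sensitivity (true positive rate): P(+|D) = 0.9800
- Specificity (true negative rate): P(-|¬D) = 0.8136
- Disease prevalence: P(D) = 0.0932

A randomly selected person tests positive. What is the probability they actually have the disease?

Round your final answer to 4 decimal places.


Let D = has disease, + = positive test

Given:
- P(D) = 0.0932 (prevalence)
- P(+|D) = 0.9800 (sensitivity)
- P(-|¬D) = 0.8136 (specificity)
- P(+|¬D) = 0.1864 (false positive rate = 1 - specificity)

Step 1: Find P(+)
P(+) = P(+|D)P(D) + P(+|¬D)P(¬D)
     = 0.9800 × 0.0932 + 0.1864 × 0.9068
     = 0.09133600 + 0.16902752
     = 0.26036352

Step 2: Apply Bayes' theorem for P(D|+)
P(D|+) = P(+|D)P(D) / P(+)
       = 0.09133600 / 0.26036352
       = 0.3508


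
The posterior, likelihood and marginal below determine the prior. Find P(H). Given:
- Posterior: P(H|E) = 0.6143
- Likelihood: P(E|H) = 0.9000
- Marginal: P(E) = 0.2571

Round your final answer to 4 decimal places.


From Bayes' theorem: P(H|E) = P(E|H) × P(H) / P(E)

Rearranging for P(H):
P(H) = P(H|E) × P(E) / P(E|H)
     = 0.6143 × 0.2571 / 0.9000
     = 0.15793653 / 0.9000
     = 0.1755


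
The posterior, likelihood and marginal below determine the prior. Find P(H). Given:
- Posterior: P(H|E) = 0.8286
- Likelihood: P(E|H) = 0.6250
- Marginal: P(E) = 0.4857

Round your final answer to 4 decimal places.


From Bayes' theorem: P(H|E) = P(E|H) × P(H) / P(E)

Rearranging for P(H):
P(H) = P(H|E) × P(E) / P(E|H)
     = 0.8286 × 0.4857 / 0.6250
     = 0.40245102 / 0.6250
     = 0.6439


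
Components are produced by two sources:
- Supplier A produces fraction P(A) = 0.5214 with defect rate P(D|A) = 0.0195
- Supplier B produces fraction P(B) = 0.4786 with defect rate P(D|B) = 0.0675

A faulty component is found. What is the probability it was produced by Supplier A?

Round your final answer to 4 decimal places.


Let A = from Supplier A, D = faulty

Given:
- P(A) = 0.5214, P(B) = 0.4786
- P(D|A) = 0.0195, P(D|B) = 0.0675

Step 1: Find P(D)
P(D) = P(D|A)P(A) + P(D|B)P(B)
     = 0.0195 × 0.5214 + 0.0675 × 0.4786
     = 0.01016730 + 0.03230550
     = 0.04247280

Step 2: Apply Bayes' theorem
P(A|D) = P(D|A)P(A) / P(D)
       = 0.01016730 / 0.04247280
       = 0.2394


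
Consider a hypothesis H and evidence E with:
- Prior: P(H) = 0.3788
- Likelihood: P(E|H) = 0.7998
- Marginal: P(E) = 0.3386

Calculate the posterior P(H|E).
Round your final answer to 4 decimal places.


Using Bayes' theorem:

P(H|E) = P(E|H) × P(H) / P(E)
       = 0.7998 × 0.3788 / 0.3386
       = 0.30296424 / 0.3386
       = 0.8948

The evidence strengthens our belief in H.
Prior: 0.3788 → Posterior: 0.8948


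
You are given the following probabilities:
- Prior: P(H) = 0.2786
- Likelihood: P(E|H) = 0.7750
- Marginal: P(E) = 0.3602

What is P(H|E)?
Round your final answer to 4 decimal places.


Using Bayes' theorem:

P(H|E) = P(E|H) × P(H) / P(E)
       = 0.7750 × 0.2786 / 0.3602
       = 0.21591500 / 0.3602
       = 0.5994

The evidence strengthens our belief in H.
Prior: 0.2786 → Posterior: 0.5994


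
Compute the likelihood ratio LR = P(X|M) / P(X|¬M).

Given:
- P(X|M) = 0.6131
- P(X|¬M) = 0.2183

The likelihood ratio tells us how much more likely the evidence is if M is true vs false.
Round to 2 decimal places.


Likelihood Ratio (LR) = P(X|M) / P(X|¬M)

LR = 0.6131 / 0.2183
   = 2.81

The evidence is 2.81 times more likely if M is true than if M is false.
Because LR exceeds 1, X is evidence for M.


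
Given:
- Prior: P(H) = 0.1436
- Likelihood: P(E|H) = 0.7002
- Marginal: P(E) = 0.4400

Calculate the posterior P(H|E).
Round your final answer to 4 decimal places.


Using Bayes' theorem:

P(H|E) = P(E|H) × P(H) / P(E)
       = 0.7002 × 0.1436 / 0.4400
       = 0.10054872 / 0.4400
       = 0.2285

The evidence strengthens our belief in H.
Prior: 0.1436 → Posterior: 0.2285


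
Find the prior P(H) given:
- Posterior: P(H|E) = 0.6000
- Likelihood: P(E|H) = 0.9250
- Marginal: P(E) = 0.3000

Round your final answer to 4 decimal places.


From Bayes' theorem: P(H|E) = P(E|H) × P(H) / P(E)

Rearranging for P(H):
P(H) = P(H|E) × P(E) / P(E|H)
     = 0.6000 × 0.3000 / 0.9250
     = 0.18000000 / 0.9250
     = 0.1946


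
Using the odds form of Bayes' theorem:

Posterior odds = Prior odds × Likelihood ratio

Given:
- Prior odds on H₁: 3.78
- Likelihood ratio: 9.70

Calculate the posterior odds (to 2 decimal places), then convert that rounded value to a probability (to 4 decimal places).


Step 1: Calculate posterior odds
Posterior odds = Prior odds × LR
               = 3.78 × 9.70
               = 36.67

Step 2: Convert to probability
P(H₁|E) = Posterior odds / (1 + Posterior odds)
       = 36.67 / (1 + 36.67)
       = 36.67 / 37.67
       = 0.9735

The evidence increased P(H₁) from 0.7908 to 0.9735.


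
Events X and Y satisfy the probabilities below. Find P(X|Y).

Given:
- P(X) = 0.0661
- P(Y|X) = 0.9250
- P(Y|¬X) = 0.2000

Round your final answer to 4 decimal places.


Bayes' theorem: P(X|Y) = P(Y|X) × P(X) / P(Y)

Step 1: Calculate P(Y) using law of total probability
P(Y) = P(Y|X)P(X) + P(Y|¬X)P(¬X)
     = 0.9250 × 0.0661 + 0.2000 × 0.9339
     = 0.06114250 + 0.18678000
     = 0.24792250

Step 2: Apply Bayes' theorem
P(X|Y) = P(Y|X) × P(X) / P(Y)
       = 0.06114250 / 0.24792250
       = 0.2466


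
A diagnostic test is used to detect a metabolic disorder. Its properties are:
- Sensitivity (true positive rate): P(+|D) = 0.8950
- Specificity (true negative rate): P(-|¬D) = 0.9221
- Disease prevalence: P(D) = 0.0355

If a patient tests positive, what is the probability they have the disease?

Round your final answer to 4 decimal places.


Let D = has disease, + = positive test

Given:
- P(D) = 0.0355 (prevalence)
- P(+|D) = 0.8950 (sensitivity)
- P(-|¬D) = 0.9221 (specificity)
- P(+|¬D) = 0.0779 (false positive rate = 1 - specificity)

Step 1: Find P(+)
P(+) = P(+|D)P(D) + P(+|¬D)P(¬D)
     = 0.8950 × 0.0355 + 0.0779 × 0.9645
     = 0.03177250 + 0.07513455
     = 0.10690705

Step 2: Apply Bayes' theorem for P(D|+)
P(D|+) = P(+|D)P(D) / P(+)
       = 0.03177250 / 0.10690705
       = 0.2972


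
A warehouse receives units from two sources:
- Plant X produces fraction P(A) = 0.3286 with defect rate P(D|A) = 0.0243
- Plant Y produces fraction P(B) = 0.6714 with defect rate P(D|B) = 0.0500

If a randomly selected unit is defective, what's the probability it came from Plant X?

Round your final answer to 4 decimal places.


Let A = from Plant X, D = defective

Given:
- P(A) = 0.3286, P(B) = 0.6714
- P(D|A) = 0.0243, P(D|B) = 0.0500

Step 1: Find P(D)
P(D) = P(D|A)P(A) + P(D|B)P(B)
     = 0.0243 × 0.3286 + 0.0500 × 0.6714
     = 0.00798498 + 0.03357000
     = 0.04155498

Step 2: Apply Bayes' theorem
P(A|D) = P(D|A)P(A) / P(D)
       = 0.00798498 / 0.04155498
       = 0.1922


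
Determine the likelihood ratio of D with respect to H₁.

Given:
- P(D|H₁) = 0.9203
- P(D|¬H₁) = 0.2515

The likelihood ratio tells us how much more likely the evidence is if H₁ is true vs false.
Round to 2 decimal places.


Likelihood Ratio (LR) = P(D|H₁) / P(D|¬H₁)

LR = 0.9203 / 0.2515
   = 3.66

The evidence is 3.66 times more likely if H₁ is true than if H₁ is false.
LR > 1, so observing D raises the odds in favor of H₁.


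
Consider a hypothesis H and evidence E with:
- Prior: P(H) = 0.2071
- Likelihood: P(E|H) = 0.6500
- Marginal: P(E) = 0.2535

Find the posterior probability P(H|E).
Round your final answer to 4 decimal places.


Using Bayes' theorem:

P(H|E) = P(E|H) × P(H) / P(E)
       = 0.6500 × 0.2071 / 0.2535
       = 0.13461500 / 0.2535
       = 0.5310

The evidence strengthens our belief in H.
Prior: 0.2071 → Posterior: 0.5310


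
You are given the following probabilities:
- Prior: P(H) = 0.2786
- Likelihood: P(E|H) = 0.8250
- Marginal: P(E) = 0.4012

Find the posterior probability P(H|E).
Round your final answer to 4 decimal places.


Using Bayes' theorem:

P(H|E) = P(E|H) × P(H) / P(E)
       = 0.8250 × 0.2786 / 0.4012
       = 0.22984500 / 0.4012
       = 0.5729

The evidence strengthens our belief in H.
Prior: 0.2786 → Posterior: 0.5729


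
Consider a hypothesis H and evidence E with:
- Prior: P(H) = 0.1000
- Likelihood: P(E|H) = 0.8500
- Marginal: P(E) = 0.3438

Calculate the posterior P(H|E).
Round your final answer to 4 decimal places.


Using Bayes' theorem:

P(H|E) = P(E|H) × P(H) / P(E)
       = 0.8500 × 0.1000 / 0.3438
       = 0.08500000 / 0.3438
       = 0.2472

The evidence strengthens our belief in H.
Prior: 0.1000 → Posterior: 0.2472


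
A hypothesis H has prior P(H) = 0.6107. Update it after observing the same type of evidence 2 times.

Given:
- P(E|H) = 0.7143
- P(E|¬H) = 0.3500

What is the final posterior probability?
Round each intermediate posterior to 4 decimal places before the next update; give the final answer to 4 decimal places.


Sequential Bayesian updating:

Initial prior: P(H) = 0.6107

Update 1:
  P(E) = 0.7143 × 0.6107 + 0.3500 × 0.3893 = 0.43622301 + 0.13625500 = 0.57247801
  P(H|E) = 0.43622301 / 0.57247801 = 0.7620

Update 2:
  P(E) = 0.7143 × 0.7620 + 0.3500 × 0.2380 = 0.54429660 + 0.08330000 = 0.62759660
  P(H|E) = 0.54429660 / 0.62759660 = 0.8673

Final posterior: 0.8673


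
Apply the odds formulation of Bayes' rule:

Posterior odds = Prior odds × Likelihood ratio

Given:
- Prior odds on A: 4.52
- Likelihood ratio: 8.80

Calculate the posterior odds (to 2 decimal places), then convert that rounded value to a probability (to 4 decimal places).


Step 1: Calculate posterior odds
Posterior odds = Prior odds × LR
               = 4.52 × 8.80
               = 39.78

Step 2: Convert to probability
P(A|E) = Posterior odds / (1 + Posterior odds)
       = 39.78 / (1 + 39.78)
       = 39.78 / 40.78
       = 0.9755

The evidence increased P(A) from 0.8188 to 0.9755.


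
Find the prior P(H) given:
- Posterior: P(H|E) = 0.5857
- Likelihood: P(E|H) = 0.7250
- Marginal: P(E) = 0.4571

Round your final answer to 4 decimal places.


From Bayes' theorem: P(H|E) = P(E|H) × P(H) / P(E)

Rearranging for P(H):
P(H) = P(H|E) × P(E) / P(E|H)
     = 0.5857 × 0.4571 / 0.7250
     = 0.26772347 / 0.7250
     = 0.3693


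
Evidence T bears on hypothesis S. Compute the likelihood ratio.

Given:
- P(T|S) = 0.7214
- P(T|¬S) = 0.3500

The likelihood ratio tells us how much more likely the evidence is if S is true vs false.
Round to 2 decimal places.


Likelihood Ratio (LR) = P(T|S) / P(T|¬S)

LR = 0.7214 / 0.3500
   = 2.06

The evidence is 2.06 times more likely if S is true than if S is false.
Since LR > 1, the evidence supports S over ¬S.


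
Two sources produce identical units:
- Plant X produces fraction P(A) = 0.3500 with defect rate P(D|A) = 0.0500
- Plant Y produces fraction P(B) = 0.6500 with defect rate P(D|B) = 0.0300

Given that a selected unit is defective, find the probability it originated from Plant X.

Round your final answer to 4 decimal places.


Let A = from Plant X, D = defective

Given:
- P(A) = 0.3500, P(B) = 0.6500
- P(D|A) = 0.0500, P(D|B) = 0.0300

Step 1: Find P(D)
P(D) = P(D|A)P(A) + P(D|B)P(B)
     = 0.0500 × 0.3500 + 0.0300 × 0.6500
     = 0.01750000 + 0.01950000
     = 0.03700000

Step 2: Apply Bayes' theorem
P(A|D) = P(D|A)P(A) / P(D)
       = 0.01750000 / 0.03700000
       = 0.4730


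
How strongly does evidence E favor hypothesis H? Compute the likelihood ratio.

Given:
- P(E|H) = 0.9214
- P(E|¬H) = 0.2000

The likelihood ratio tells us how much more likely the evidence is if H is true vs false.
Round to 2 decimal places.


Likelihood Ratio (LR) = P(E|H) / P(E|¬H)

LR = 0.9214 / 0.2000
   = 4.61

The evidence is 4.61 times more likely if H is true than if H is false.
Because LR exceeds 1, E is evidence for H.


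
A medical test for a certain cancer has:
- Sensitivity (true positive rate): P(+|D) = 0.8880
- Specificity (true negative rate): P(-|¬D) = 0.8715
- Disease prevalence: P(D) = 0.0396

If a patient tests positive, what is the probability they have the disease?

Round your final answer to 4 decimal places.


Let D = has disease, + = positive test

Given:
- P(D) = 0.0396 (prevalence)
- P(+|D) = 0.8880 (sensitivity)
- P(-|¬D) = 0.8715 (specificity)
- P(+|¬D) = 0.1285 (false positive rate = 1 - specificity)

Step 1: Find P(+)
P(+) = P(+|D)P(D) + P(+|¬D)P(¬D)
     = 0.8880 × 0.0396 + 0.1285 × 0.9604
     = 0.03516480 + 0.12341140
     = 0.15857620

Step 2: Apply Bayes' theorem for P(D|+)
P(D|+) = P(+|D)P(D) / P(+)
       = 0.03516480 / 0.15857620
       = 0.2218


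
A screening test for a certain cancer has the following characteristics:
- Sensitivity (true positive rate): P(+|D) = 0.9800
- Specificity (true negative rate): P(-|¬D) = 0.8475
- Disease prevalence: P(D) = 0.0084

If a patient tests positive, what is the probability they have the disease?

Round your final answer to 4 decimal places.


Let D = has disease, + = positive test

Given:
- P(D) = 0.0084 (prevalence)
- P(+|D) = 0.9800 (sensitivity)
- P(-|¬D) = 0.8475 (specificity)
- P(+|¬D) = 0.1525 (false positive rate = 1 - specificity)

Step 1: Find P(+)
P(+) = P(+|D)P(D) + P(+|¬D)P(¬D)
     = 0.9800 × 0.0084 + 0.1525 × 0.9916
     = 0.00823200 + 0.15121900
     = 0.15945100

Step 2: Apply Bayes' theorem for P(D|+)
P(D|+) = P(+|D)P(D) / P(+)
       = 0.00823200 / 0.15945100
       = 0.0516


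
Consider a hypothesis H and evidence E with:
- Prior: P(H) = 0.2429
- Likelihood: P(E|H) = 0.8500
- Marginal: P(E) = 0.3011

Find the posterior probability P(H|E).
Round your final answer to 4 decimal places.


Using Bayes' theorem:

P(H|E) = P(E|H) × P(H) / P(E)
       = 0.8500 × 0.2429 / 0.3011
       = 0.20646500 / 0.3011
       = 0.6857

The evidence strengthens our belief in H.
Prior: 0.2429 → Posterior: 0.6857


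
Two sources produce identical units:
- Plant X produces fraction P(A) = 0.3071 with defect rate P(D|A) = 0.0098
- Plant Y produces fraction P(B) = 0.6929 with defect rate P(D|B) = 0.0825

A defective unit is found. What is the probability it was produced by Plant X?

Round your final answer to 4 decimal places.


Let A = from Plant X, D = defective

Given:
- P(A) = 0.3071, P(B) = 0.6929
- P(D|A) = 0.0098, P(D|B) = 0.0825

Step 1: Find P(D)
P(D) = P(D|A)P(A) + P(D|B)P(B)
     = 0.0098 × 0.3071 + 0.0825 × 0.6929
     = 0.00300958 + 0.05716425
     = 0.06017383

Step 2: Apply Bayes' theorem
P(A|D) = P(D|A)P(A) / P(D)
       = 0.00300958 / 0.06017383
       = 0.0500


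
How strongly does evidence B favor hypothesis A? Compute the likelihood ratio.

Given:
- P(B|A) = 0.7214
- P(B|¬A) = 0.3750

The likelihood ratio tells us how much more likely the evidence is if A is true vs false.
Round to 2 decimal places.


Likelihood Ratio (LR) = P(B|A) / P(B|¬A)

LR = 0.7214 / 0.3750
   = 1.92

The evidence is 1.92 times more likely if A is true than if A is false.
Because LR exceeds 1, B is evidence for A.


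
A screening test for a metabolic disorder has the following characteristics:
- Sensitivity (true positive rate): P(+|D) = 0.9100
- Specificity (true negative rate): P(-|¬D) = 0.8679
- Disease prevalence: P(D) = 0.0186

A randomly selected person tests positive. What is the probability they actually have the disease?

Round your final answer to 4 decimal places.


Let D = has disease, + = positive test

Given:
- P(D) = 0.0186 (prevalence)
- P(+|D) = 0.9100 (sensitivity)
- P(-|¬D) = 0.8679 (specificity)
- P(+|¬D) = 0.1321 (false positive rate = 1 - specificity)

Step 1: Find P(+)
P(+) = P(+|D)P(D) + P(+|¬D)P(¬D)
     = 0.9100 × 0.0186 + 0.1321 × 0.9814
     = 0.01692600 + 0.12964294
     = 0.14656894

Step 2: Apply Bayes' theorem for P(D|+)
P(D|+) = P(+|D)P(D) / P(+)
       = 0.01692600 / 0.14656894
       = 0.1155


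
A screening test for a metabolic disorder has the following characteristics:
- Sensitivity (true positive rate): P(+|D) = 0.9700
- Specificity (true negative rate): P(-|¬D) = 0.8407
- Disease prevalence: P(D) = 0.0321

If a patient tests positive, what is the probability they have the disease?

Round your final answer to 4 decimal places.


Let D = has disease, + = positive test

Given:
- P(D) = 0.0321 (prevalence)
- P(+|D) = 0.9700 (sensitivity)
- P(-|¬D) = 0.8407 (specificity)
- P(+|¬D) = 0.1593 (false positive rate = 1 - specificity)

Step 1: Find P(+)
P(+) = P(+|D)P(D) + P(+|¬D)P(¬D)
     = 0.9700 × 0.0321 + 0.1593 × 0.9679
     = 0.03113700 + 0.15418647
     = 0.18532347

Step 2: Apply Bayes' theorem for P(D|+)
P(D|+) = P(+|D)P(D) / P(+)
       = 0.03113700 / 0.18532347
       = 0.1680


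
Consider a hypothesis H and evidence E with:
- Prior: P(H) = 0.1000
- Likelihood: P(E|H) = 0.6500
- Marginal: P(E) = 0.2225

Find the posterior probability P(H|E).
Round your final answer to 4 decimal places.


Using Bayes' theorem:

P(H|E) = P(E|H) × P(H) / P(E)
       = 0.6500 × 0.1000 / 0.2225
       = 0.06500000 / 0.2225
       = 0.2921

The evidence strengthens our belief in H.
Prior: 0.1000 → Posterior: 0.2921


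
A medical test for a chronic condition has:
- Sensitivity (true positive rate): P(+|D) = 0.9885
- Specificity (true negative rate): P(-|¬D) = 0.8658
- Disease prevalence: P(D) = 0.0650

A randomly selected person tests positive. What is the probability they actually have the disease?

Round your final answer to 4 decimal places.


Let D = has disease, + = positive test

Given:
- P(D) = 0.0650 (prevalence)
- P(+|D) = 0.9885 (sensitivity)
- P(-|¬D) = 0.8658 (specificity)
- P(+|¬D) = 0.1342 (false positive rate = 1 - specificity)

Step 1: Find P(+)
P(+) = P(+|D)P(D) + P(+|¬D)P(¬D)
     = 0.9885 × 0.0650 + 0.1342 × 0.9350
     = 0.06425250 + 0.12547700
     = 0.18972950

Step 2: Apply Bayes' theorem for P(D|+)
P(D|+) = P(+|D)P(D) / P(+)
       = 0.06425250 / 0.18972950
       = 0.3387
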